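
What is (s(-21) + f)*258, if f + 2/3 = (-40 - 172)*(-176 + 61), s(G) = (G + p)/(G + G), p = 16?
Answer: 44029291/7 ≈ 6.2899e+6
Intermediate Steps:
s(G) = (16 + G)/(2*G) (s(G) = (G + 16)/(G + G) = (16 + G)/((2*G)) = (16 + G)*(1/(2*G)) = (16 + G)/(2*G))
f = 73138/3 (f = -⅔ + (-40 - 172)*(-176 + 61) = -⅔ - 212*(-115) = -⅔ + 24380 = 73138/3 ≈ 24379.)
(s(-21) + f)*258 = ((½)*(16 - 21)/(-21) + 73138/3)*258 = ((½)*(-1/21)*(-5) + 73138/3)*258 = (5/42 + 73138/3)*258 = (1023937/42)*258 = 44029291/7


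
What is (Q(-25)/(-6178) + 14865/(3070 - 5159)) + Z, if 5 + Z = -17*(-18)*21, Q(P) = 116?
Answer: 41388166594/6452921 ≈ 6413.9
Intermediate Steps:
Z = 6421 (Z = -5 - 17*(-18)*21 = -5 + 306*21 = -5 + 6426 = 6421)
(Q(-25)/(-6178) + 14865/(3070 - 5159)) + Z = (116/(-6178) + 14865/(3070 - 5159)) + 6421 = (116*(-1/6178) + 14865/(-2089)) + 6421 = (-58/3089 + 14865*(-1/2089)) + 6421 = (-58/3089 - 14865/2089) + 6421 = -46039147/6452921 + 6421 = 41388166594/6452921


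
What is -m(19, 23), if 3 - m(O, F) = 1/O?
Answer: -56/19 ≈ -2.9474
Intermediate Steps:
m(O, F) = 3 - 1/O
-m(19, 23) = -(3 - 1/19) = -1*56/19 = -56/19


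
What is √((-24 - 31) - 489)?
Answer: 4*I*√34 ≈ 23.324*I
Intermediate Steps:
√((-24 - 31) - 489) = √(-55 - 489) = √(-544) = 4*I*√34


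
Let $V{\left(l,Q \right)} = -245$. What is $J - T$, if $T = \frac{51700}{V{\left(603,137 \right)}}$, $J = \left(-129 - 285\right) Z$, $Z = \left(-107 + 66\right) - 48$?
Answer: $\frac{1815794}{49} \approx 37057.0$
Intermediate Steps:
$Z = -89$ ($Z = -41 - 48 = -89$)
$J = 36846$ ($J = \left(-129 - 285\right) \left(-89\right) = \left(-414\right) \left(-89\right) = 36846$)
$T = - \frac{10340}{49}$ ($T = \frac{51700}{-245} = 51700 \left(- \frac{1}{245}\right) = - \frac{10340}{49} \approx -211.02$)
$J - T = 36846 - - \frac{10340}{49} = 36846 + \frac{10340}{49} = \frac{1815794}{49}$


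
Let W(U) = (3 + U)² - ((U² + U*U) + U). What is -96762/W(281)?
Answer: 32254/25849 ≈ 1.2478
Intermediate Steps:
W(U) = (3 + U)² - U - 2*U² (W(U) = (3 + U)² - ((U² + U²) + U) = (3 + U)² - (2*U² + U) = (3 + U)² - (U + 2*U²) = (3 + U)² + (-U - 2*U²) = (3 + U)² - U - 2*U²)
-96762/W(281) = -96762/(9 - 1*281² + 5*281) = -96762/(9 - 1*78961 + 1405) = -96762/(9 - 78961 + 1405) = -96762/(-77547) = -96762*(-1/77547) = 32254/25849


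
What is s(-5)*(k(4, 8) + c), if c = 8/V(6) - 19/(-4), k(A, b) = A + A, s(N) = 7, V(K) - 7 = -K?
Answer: 581/4 ≈ 145.25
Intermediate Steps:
V(K) = 7 - K
k(A, b) = 2*A
c = 51/4 (c = 8/(7 - 1*6) - 19/(-4) = 8/(7 - 6) - 19*(-1/4) = 8/1 + 19/4 = 8*1 + 19/4 = 8 + 19/4 = 51/4 ≈ 12.750)
s(-5)*(k(4, 8) + c) = 7*(2*4 + 51/4) = 7*(8 + 51/4) = 7*(83/4) = 581/4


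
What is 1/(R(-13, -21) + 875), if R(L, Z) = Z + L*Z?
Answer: 1/1127 ≈ 0.00088731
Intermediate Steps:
1/(R(-13, -21) + 875) = 1/(-21*(1 - 13) + 875) = 1/(-21*(-12) + 875) = 1/(252 + 875) = 1/1127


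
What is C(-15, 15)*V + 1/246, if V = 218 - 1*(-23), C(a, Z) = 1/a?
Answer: -19757/1230 ≈ -16.063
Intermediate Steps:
V = 241 (V = 218 + 23 = 241)
C(-15, 15)*V + 1/246 = 241/(-15) + 1/246 = -1/15*241 + 1/246 = -241/15 + 1/246 = -19757/1230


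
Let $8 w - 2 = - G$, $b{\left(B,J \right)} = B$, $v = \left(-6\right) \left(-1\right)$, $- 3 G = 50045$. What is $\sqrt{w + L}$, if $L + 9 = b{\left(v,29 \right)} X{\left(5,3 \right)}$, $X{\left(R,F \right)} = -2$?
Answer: $\frac{\sqrt{297282}}{12} \approx 45.436$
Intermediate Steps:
$G = - \frac{50045}{3}$ ($G = \left(- \frac{1}{3}\right) 50045 = - \frac{50045}{3} \approx -16682.0$)
$v = 6$
$w = \frac{50051}{24}$ ($w = \frac{1}{4} + \frac{\left(-1\right) \left(- \frac{50045}{3}\right)}{8} = \frac{1}{4} + \frac{1}{8} \cdot \frac{50045}{3} = \frac{1}{4} + \frac{50045}{24} = \frac{50051}{24} \approx 2085.5$)
$L = -21$ ($L = -9 + 6 \left(-2\right) = -9 - 12 = -21$)
$\sqrt{w + L} = \sqrt{\frac{50051}{24} - 21} = \sqrt{\frac{49547}{24}} = \frac{\sqrt{297282}}{12}$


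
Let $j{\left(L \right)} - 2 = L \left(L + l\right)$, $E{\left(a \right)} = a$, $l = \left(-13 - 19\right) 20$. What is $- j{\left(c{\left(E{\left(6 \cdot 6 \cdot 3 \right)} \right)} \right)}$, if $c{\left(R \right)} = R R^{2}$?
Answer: $-1586068107266$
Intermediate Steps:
$l = -640$ ($l = \left(-32\right) 20 = -640$)
$c{\left(R \right)} = R^{3}$
$j{\left(L \right)} = 2 + L \left(-640 + L\right)$ ($j{\left(L \right)} = 2 + L \left(L - 640\right) = 2 + L \left(-640 + L\right)$)
$- j{\left(c{\left(E{\left(6 \cdot 6 \cdot 3 \right)} \right)} \right)} = - (2 + \left(\left(6 \cdot 6 \cdot 3\right)^{3}\right)^{2} - 640 \left(6 \cdot 6 \cdot 3\right)^{3}) = - (2 + \left(\left(36 \cdot 3\right)^{3}\right)^{2} - 640 \left(36 \cdot 3\right)^{3}) = - (2 + \left(108^{3}\right)^{2} - 640 \cdot 108^{3}) = - (2 + 1259712^{2} - 806215680) = - (2 + 1586874322944 - 806215680) = \left(-1\right) 1586068107266 = -1586068107266$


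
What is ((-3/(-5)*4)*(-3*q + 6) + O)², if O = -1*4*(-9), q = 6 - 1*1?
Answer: 5184/25 ≈ 207.36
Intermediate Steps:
q = 5 (q = 6 - 1 = 5)
O = 36 (O = -4*(-9) = 36)
((-3/(-5)*4)*(-3*q + 6) + O)² = ((-3/(-5)*4)*(-3*5 + 6) + 36)² = ((-3*(-⅕)*4)*(-15 + 6) + 36)² = (((⅗)*4)*(-9) + 36)² = ((12/5)*(-9) + 36)² = (-108/5 + 36)² = (72/5)² = 5184/25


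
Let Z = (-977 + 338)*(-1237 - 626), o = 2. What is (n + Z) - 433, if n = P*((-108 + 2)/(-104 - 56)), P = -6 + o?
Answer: 23800427/20 ≈ 1.1900e+6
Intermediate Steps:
P = -4 (P = -6 + 2 = -4)
n = -53/20 (n = -4*(-108 + 2)/(-104 - 56) = -(-424)/(-160) = -(-424)*(-1)/160 = -4*53/80 = -53/20 ≈ -2.6500)
Z = 1190457 (Z = -639*(-1863) = 1190457)
(n + Z) - 433 = (-53/20 + 1190457) - 433 = 23809087/20 - 433 = 23800427/20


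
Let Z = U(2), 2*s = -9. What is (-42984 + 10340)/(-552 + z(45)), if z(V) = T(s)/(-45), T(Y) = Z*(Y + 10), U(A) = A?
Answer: 1468980/24851 ≈ 59.112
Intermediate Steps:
s = -9/2 (s = (1/2)*(-9) = -9/2 ≈ -4.5000)
Z = 2
T(Y) = 20 + 2*Y (T(Y) = 2*(Y + 10) = 2*(10 + Y) = 20 + 2*Y)
z(V) = -11/45 (z(V) = (20 + 2*(-9/2))/(-45) = (20 - 9)*(-1/45) = 11*(-1/45) = -11/45)
(-42984 + 10340)/(-552 + z(45)) = (-42984 + 10340)/(-552 - 11/45) = -32644/(-24851/45) = -32644*(-45/24851) = 1468980/24851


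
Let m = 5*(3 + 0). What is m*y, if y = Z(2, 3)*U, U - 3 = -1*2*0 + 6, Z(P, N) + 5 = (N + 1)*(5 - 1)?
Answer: 1485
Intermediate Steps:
Z(P, N) = -1 + 4*N (Z(P, N) = -5 + (N + 1)*(5 - 1) = -5 + (1 + N)*4 = -5 + (4 + 4*N) = -1 + 4*N)
U = 9 (U = 3 + (-1*2*0 + 6) = 3 + (-2*0 + 6) = 3 + (0 + 6) = 3 + 6 = 9)
m = 15 (m = 5*3 = 15)
y = 99 (y = (-1 + 4*3)*9 = (-1 + 12)*9 = 11*9 = 99)
m*y = 15*99 = 1485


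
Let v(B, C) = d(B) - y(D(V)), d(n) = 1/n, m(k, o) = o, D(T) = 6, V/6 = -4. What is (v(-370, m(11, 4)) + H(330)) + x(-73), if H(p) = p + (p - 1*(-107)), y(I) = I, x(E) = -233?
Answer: 195359/370 ≈ 528.00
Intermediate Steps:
V = -24 (V = 6*(-4) = -24)
H(p) = 107 + 2*p (H(p) = p + (p + 107) = p + (107 + p) = 107 + 2*p)
v(B, C) = -6 + 1/B (v(B, C) = 1/B - 1*6 = 1/B - 6 = -6 + 1/B)
(v(-370, m(11, 4)) + H(330)) + x(-73) = ((-6 + 1/(-370)) + (107 + 2*330)) - 233 = ((-6 - 1/370) + (107 + 660)) - 233 = (-2221/370 + 767) - 233 = 281569/370 - 233 = 195359/370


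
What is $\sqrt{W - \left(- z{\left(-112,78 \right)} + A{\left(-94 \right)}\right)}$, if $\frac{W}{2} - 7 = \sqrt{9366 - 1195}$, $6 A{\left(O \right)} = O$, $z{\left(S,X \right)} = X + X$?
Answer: $\frac{\sqrt{1671 + 18 \sqrt{8171}}}{3} \approx 19.143$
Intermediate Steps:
$z{\left(S,X \right)} = 2 X$
$A{\left(O \right)} = \frac{O}{6}$
$W = 14 + 2 \sqrt{8171}$ ($W = 14 + 2 \sqrt{9366 - 1195} = 14 + 2 \sqrt{8171} \approx 194.79$)
$\sqrt{W - \left(- z{\left(-112,78 \right)} + A{\left(-94 \right)}\right)} = \sqrt{\left(14 + 2 \sqrt{8171}\right) + \left(2 \cdot 78 - \frac{1}{6} \left(-94\right)\right)} = \sqrt{\left(14 + 2 \sqrt{8171}\right) + \left(156 - - \frac{47}{3}\right)} = \sqrt{\left(14 + 2 \sqrt{8171}\right) + \left(156 + \frac{47}{3}\right)} = \sqrt{\left(14 + 2 \sqrt{8171}\right) + \frac{515}{3}} = \sqrt{\frac{557}{3} + 2 \sqrt{8171}}$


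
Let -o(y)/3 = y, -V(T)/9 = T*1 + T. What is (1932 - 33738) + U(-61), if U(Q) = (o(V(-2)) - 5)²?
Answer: -19037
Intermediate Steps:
V(T) = -18*T (V(T) = -9*(T*1 + T) = -9*(T + T) = -18*T)
o(y) = -3*y
U(Q) = 12769 (U(Q) = (-(-54)*(-2) - 5)² = (-3*36 - 5)² = (-108 - 5)² = (-113)² = 12769)
(1932 - 33738) + U(-61) = (1932 - 33738) + 12769 = -31806 + 12769 = -19037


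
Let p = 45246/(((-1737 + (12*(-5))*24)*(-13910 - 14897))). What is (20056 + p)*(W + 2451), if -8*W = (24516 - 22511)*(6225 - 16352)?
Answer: 6217598977294837315/122026452 ≈ 5.0953e+10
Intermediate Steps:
W = 20304635/8 (W = -(24516 - 22511)*(6225 - 16352)/8 = -2005*(-10127)/8 = -⅛*(-20304635) = 20304635/8 ≈ 2.5381e+6)
p = 15082/30506613 (p = 45246/(((-1737 - 60*24)*(-28807))) = 45246/(((-1737 - 1440)*(-28807))) = 45246/((-3177*(-28807))) = 45246/91519839 = 45246*(1/91519839) = 15082/30506613 ≈ 0.00049438)
(20056 + p)*(W + 2451) = (20056 + 15082/30506613)*(20304635/8 + 2451) = (611840645410/30506613)*(20324243/8) = 6217598977294837315/122026452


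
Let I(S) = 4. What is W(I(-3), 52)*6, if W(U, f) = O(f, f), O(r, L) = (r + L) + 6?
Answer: 660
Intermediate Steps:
O(r, L) = 6 + L + r (O(r, L) = (L + r) + 6 = 6 + L + r)
W(U, f) = 6 + 2*f (W(U, f) = 6 + f + f = 6 + 2*f)
W(I(-3), 52)*6 = (6 + 2*52)*6 = (6 + 104)*6 = 110*6 = 660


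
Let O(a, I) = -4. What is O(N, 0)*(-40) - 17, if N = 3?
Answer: 143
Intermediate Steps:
O(N, 0)*(-40) - 17 = -4*(-40) - 17 = 160 - 17 = 143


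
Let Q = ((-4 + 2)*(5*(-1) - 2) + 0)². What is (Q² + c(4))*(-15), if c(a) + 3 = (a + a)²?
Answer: -577155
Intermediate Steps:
Q = 196 (Q = (-2*(-5 - 2) + 0)² = (-2*(-7) + 0)² = (14 + 0)² = 14² = 196)
c(a) = -3 + 4*a² (c(a) = -3 + (a + a)² = -3 + (2*a)² = -3 + 4*a²)
(Q² + c(4))*(-15) = (196² + (-3 + 4*4²))*(-15) = (38416 + (-3 + 4*16))*(-15) = (38416 + (-3 + 64))*(-15) = (38416 + 61)*(-15) = 38477*(-15) = -577155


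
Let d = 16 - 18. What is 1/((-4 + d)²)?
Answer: 1/36 ≈ 0.027778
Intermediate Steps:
d = -2
1/((-4 + d)²) = 1/((-4 - 2)²) = 1/((-6)²) = 1/36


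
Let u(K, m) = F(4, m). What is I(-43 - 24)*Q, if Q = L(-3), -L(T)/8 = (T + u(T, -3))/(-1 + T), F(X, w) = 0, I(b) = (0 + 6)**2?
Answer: -216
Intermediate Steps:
I(b) = 36 (I(b) = 6**2 = 36)
u(K, m) = 0
L(T) = -8*T/(-1 + T) (L(T) = -8*(T + 0)/(-1 + T) = -8*T/(-1 + T))
Q = -6 (Q = -8*(-3)/(-1 - 3) = -8*(-3)/(-4) = -8*(-3)*(-1/4) = -6)
I(-43 - 24)*Q = 36*(-6) = -216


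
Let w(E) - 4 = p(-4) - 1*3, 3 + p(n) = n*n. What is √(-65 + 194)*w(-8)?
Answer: 14*√129 ≈ 159.01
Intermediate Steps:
p(n) = -3 + n² (p(n) = -3 + n*n = -3 + n²)
w(E) = 14 (w(E) = 4 + ((-3 + (-4)²) - 1*3) = 4 + ((-3 + 16) - 3) = 4 + (13 - 3) = 4 + 10 = 14)
√(-65 + 194)*w(-8) = √(-65 + 194)*14 = √129*14 = 14*√129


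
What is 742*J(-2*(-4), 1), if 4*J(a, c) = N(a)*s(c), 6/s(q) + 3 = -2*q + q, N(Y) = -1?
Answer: 1113/4 ≈ 278.25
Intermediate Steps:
s(q) = 6/(-3 - q) (s(q) = 6/(-3 + (-2*q + q)) = 6/(-3 - q))
J(a, c) = 3/(2*(3 + c)) (J(a, c) = (-(-6)/(3 + c))/4 = (6/(3 + c))/4 = 3/(2*(3 + c)))
742*J(-2*(-4), 1) = 742*(3/(2*(3 + 1))) = 742*((3/2)/4) = 742*((3/2)*(¼)) = 742*(3/8) = 1113/4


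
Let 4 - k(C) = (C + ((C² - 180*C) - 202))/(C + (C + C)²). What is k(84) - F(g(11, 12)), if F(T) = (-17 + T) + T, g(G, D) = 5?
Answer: 159785/14154 ≈ 11.289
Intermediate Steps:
F(T) = -17 + 2*T
k(C) = 4 - (-202 + C² - 179*C)/(C + 4*C²) (k(C) = 4 - (C + ((C² - 180*C) - 202))/(C + (C + C)²) = 4 - (C + (-202 + C² - 180*C))/(C + (2*C)²) = 4 - (-202 + C² - 179*C)/(C + 4*C²))
k(84) - F(g(11, 12)) = (202 + 15*84² + 183*84)/(84*(1 + 4*84)) - (-17 + 2*5) = (202 + 15*7056 + 15372)/(84*(1 + 336)) - (-17 + 10) = (1/84)*(202 + 105840 + 15372)/337 - 1*(-7) = (1/84)*(1/337)*121414 + 7 = 60707/14154 + 7 = 159785/14154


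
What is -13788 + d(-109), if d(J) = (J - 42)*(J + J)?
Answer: 19130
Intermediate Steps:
d(J) = 2*J*(-42 + J) (d(J) = (-42 + J)*(2*J) = 2*J*(-42 + J))
-13788 + d(-109) = -13788 + 2*(-109)*(-42 - 109) = -13788 + 2*(-109)*(-151) = -13788 + 32918 = 19130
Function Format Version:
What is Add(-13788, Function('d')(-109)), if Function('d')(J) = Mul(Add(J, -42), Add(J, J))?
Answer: 19130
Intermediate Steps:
Function('d')(J) = Mul(2, J, Add(-42, J)) (Function('d')(J) = Mul(Add(-42, J), Mul(2, J)) = Mul(2, J, Add(-42, J)))
Add(-13788, Function('d')(-109)) = Add(-13788, Mul(2, -109, Add(-42, -109))) = Add(-13788, Mul(2, -109, -151)) = Add(-13788, 32918) = 19130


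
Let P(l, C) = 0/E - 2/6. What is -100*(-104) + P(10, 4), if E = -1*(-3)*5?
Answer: 31199/3 ≈ 10400.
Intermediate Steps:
E = 15 (E = 3*5 = 15)
P(l, C) = -⅓ (P(l, C) = 0/15 - 2/6 = 0*(1/15) - 2*⅙ = 0 - ⅓ = -⅓)
-100*(-104) + P(10, 4) = -100*(-104) - ⅓ = 10400 - ⅓ = 31199/3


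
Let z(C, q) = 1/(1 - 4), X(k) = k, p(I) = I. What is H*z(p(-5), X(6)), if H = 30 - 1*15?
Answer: -5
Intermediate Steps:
H = 15 (H = 30 - 15 = 15)
z(C, q) = -⅓ (z(C, q) = 1/(-3) = -⅓)
H*z(p(-5), X(6)) = 15*(-⅓) = -5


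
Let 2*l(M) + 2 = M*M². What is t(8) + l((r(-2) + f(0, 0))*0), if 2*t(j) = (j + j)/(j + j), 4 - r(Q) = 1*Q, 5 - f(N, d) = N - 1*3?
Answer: -½ ≈ -0.50000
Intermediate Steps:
f(N, d) = 8 - N (f(N, d) = 5 - (N - 1*3) = 5 - (N - 3) = 5 - (-3 + N) = 5 + (3 - N) = 8 - N)
r(Q) = 4 - Q
t(j) = ½ (t(j) = ((j + j)/(j + j))/2 = ((2*j)/((2*j)))/2 = ((2*j)*(1/(2*j)))/2 = (½)*1 = ½)
l(M) = -1 + M³/2 (l(M) = -1 + (M*M²)/2 = -1 + M³/2)
t(8) + l((r(-2) + f(0, 0))*0) = ½ + (-1 + (((4 - 1*(-2)) + (8 - 1*0))*0)³/2) = ½ + (-1 + (((4 + 2) + (8 + 0))*0)³/2) = ½ + (-1 + ((6 + 8)*0)³/2) = ½ + (-1 + (14*0)³/2) = ½ + (-1 + (½)*0³) = ½ + (-1 + (½)*0) = ½ + (-1 + 0) = ½ - 1 = -½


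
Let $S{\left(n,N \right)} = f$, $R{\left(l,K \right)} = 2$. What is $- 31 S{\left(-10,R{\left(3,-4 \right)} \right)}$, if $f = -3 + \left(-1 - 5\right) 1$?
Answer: $279$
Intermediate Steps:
$f = -9$ ($f = -3 + \left(-1 - 5\right) 1 = -3 - 6 = -9$)
$S{\left(n,N \right)} = -9$
$- 31 S{\left(-10,R{\left(3,-4 \right)} \right)} = \left(-31\right) \left(-9\right) = 279$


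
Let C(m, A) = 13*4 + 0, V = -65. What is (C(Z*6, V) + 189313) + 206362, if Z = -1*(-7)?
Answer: 395727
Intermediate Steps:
Z = 7
C(m, A) = 52 (C(m, A) = 52 + 0 = 52)
(C(Z*6, V) + 189313) + 206362 = (52 + 189313) + 206362 = 189365 + 206362 = 395727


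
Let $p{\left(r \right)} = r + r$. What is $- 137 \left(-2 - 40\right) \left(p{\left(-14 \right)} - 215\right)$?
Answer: $-1398222$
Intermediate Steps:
$p{\left(r \right)} = 2 r$
$- 137 \left(-2 - 40\right) \left(p{\left(-14 \right)} - 215\right) = - 137 \left(-2 - 40\right) \left(2 \left(-14\right) - 215\right) = - 137 \left(- 42 \left(-28 - 215\right)\right) = - 137 \left(\left(-42\right) \left(-243\right)\right) = \left(-137\right) 10206 = -1398222$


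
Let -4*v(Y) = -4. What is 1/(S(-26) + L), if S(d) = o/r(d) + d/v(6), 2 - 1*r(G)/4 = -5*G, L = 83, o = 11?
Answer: 512/29173 ≈ 0.017550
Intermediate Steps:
v(Y) = 1 (v(Y) = -1/4*(-4) = 1)
r(G) = 8 + 20*G (r(G) = 8 - (-20)*G = 8 + 20*G)
S(d) = d + 11/(8 + 20*d) (S(d) = 11/(8 + 20*d) + d/1 = 11/(8 + 20*d) + d*1 = 11/(8 + 20*d) + d = d + 11/(8 + 20*d))
1/(S(-26) + L) = 1/((11 + 4*(-26)*(2 + 5*(-26)))/(4*(2 + 5*(-26))) + 83) = 1/((11 + 4*(-26)*(2 - 130))/(4*(2 - 130)) + 83) = 1/((1/4)*(11 + 4*(-26)*(-128))/(-128) + 83) = 1/((1/4)*(-1/128)*(11 + 13312) + 83) = 1/((1/4)*(-1/128)*13323 + 83) = 1/(-13323/512 + 83) = 1/(29173/512) = 512/29173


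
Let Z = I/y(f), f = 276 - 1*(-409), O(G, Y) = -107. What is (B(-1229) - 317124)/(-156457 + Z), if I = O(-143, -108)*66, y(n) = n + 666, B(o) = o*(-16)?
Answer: 401868460/211380469 ≈ 1.9012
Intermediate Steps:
B(o) = -16*o
f = 685 (f = 276 + 409 = 685)
y(n) = 666 + n
I = -7062 (I = -107*66 = -7062)
Z = -7062/1351 (Z = -7062/(666 + 685) = -7062/1351 ≈ -5.2272)
(B(-1229) - 317124)/(-156457 + Z) = (-16*(-1229) - 317124)/(-156457 - 7062/1351) = (19664 - 317124)/(-211380469/1351) = -297460*(-1351/211380469) = 401868460/211380469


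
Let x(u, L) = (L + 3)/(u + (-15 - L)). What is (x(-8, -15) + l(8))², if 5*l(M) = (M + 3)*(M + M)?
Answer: 134689/100 ≈ 1346.9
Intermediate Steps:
l(M) = 2*M*(3 + M)/5 (l(M) = ((M + 3)*(M + M))/5 = ((3 + M)*(2*M))/5 = (2*M*(3 + M))/5 = 2*M*(3 + M)/5)
x(u, L) = (3 + L)/(-15 + u - L)
(x(-8, -15) + l(8))² = ((3 - 15)/(-15 - 8 - 1*(-15)) + (⅖)*8*(3 + 8))² = (-12/(-15 - 8 + 15) + (⅖)*8*11)² = (-12/(-8) + 176/5)² = (-⅛*(-12) + 176/5)² = (3/2 + 176/5)² = (367/10)² = 134689/100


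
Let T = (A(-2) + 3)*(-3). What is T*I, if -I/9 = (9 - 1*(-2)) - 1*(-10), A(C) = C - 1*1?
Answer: 0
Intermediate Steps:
A(C) = -1 + C (A(C) = C - 1 = -1 + C)
I = -189 (I = -9*((9 - 1*(-2)) - 1*(-10)) = -9*((9 + 2) + 10) = -9*(11 + 10) = -9*21 = -189)
T = 0 (T = ((-1 - 2) + 3)*(-3) = (-3 + 3)*(-3) = 0*(-3) = 0)
T*I = 0*(-189) = 0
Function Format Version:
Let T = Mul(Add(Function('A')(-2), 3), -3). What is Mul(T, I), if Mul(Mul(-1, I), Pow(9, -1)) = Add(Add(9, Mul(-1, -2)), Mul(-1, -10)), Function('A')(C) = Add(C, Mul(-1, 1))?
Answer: 0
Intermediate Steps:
Function('A')(C) = Add(-1, C) (Function('A')(C) = Add(C, -1) = Add(-1, C))
I = -189 (I = Mul(-9, Add(Add(9, Mul(-1, -2)), Mul(-1, -10))) = Mul(-9, Add(Add(9, 2), 10)) = Mul(-9, Add(11, 10)) = Mul(-9, 21) = -189)
T = 0 (T = Mul(Add(Add(-1, -2), 3), -3) = Mul(Add(-3, 3), -3) = Mul(0, -3) = 0)
Mul(T, I) = Mul(0, -189) = 0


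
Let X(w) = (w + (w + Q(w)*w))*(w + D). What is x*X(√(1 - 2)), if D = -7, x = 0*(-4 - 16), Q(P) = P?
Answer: 0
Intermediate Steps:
x = 0 (x = 0*(-20) = 0)
X(w) = (-7 + w)*(w² + 2*w) (X(w) = (w + (w + w*w))*(w - 7) = (w + (w + w²))*(-7 + w) = (w² + 2*w)*(-7 + w) = (-7 + w)*(w² + 2*w))
x*X(√(1 - 2)) = 0*(√(1 - 2)*(-14 + (√(1 - 2))² - 5*√(1 - 2))) = 0*(√(-1)*(-14 + (√(-1))² - 5*I)) = 0*(I*(-14 + I² - 5*I)) = 0*(I*(-14 - 1 - 5*I)) = 0*(I*(-15 - 5*I)) = 0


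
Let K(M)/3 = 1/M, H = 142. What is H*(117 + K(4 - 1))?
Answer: 16756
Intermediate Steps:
K(M) = 3/M
H*(117 + K(4 - 1)) = 142*(117 + 3/(4 - 1)) = 142*(117 + 3/3) = 142*(117 + 3*(⅓)) = 142*(117 + 1) = 142*118 = 16756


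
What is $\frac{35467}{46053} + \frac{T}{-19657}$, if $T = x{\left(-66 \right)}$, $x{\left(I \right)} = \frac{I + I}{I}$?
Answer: $\frac{697082713}{905263821} \approx 0.77003$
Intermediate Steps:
$x{\left(I \right)} = 2$ ($x{\left(I \right)} = \frac{2 I}{I} = 2$)
$T = 2$
$\frac{35467}{46053} + \frac{T}{-19657} = \frac{35467}{46053} + \frac{2}{-19657} = 35467 \cdot \frac{1}{46053} + 2 \left(- \frac{1}{19657}\right) = \frac{35467}{46053} - \frac{2}{19657} = \frac{697082713}{905263821}$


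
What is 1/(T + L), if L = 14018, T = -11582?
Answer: 1/2436 ≈ 0.00041051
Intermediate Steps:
1/(T + L) = 1/(-11582 + 14018) = 1/2436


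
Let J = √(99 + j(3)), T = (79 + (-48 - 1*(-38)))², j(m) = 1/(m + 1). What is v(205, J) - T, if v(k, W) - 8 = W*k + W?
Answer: -4753 + 103*√397 ≈ -2700.7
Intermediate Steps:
j(m) = 1/(1 + m)
T = 4761 (T = (79 + (-48 + 38))² = (79 - 10)² = 69² = 4761)
J = √397/2 (J = √(99 + 1/(1 + 3)) = √(99 + 1/4) = √(99 + ¼) = √(397/4) = √397/2 ≈ 9.9624)
v(k, W) = 8 + W + W*k (v(k, W) = 8 + (W*k + W) = 8 + (W + W*k) = 8 + W + W*k)
v(205, J) - T = (8 + √397/2 + (√397/2)*205) - 1*4761 = (8 + √397/2 + 205*√397/2) - 4761 = (8 + 103*√397) - 4761 = -4753 + 103*√397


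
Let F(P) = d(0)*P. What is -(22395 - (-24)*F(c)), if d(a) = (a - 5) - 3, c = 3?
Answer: -21819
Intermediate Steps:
d(a) = -8 + a (d(a) = (-5 + a) - 3 = -8 + a)
F(P) = -8*P (F(P) = (-8 + 0)*P = -8*P)
-(22395 - (-24)*F(c)) = -(22395 - (-24)*(-8*3)) = -(22395 - (-24)*(-24)) = -(22395 - 1*576) = -(22395 - 576) = -1*21819 = -21819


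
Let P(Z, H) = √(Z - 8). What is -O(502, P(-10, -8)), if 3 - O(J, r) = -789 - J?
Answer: -1294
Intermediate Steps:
P(Z, H) = √(-8 + Z)
O(J, r) = 792 + J (O(J, r) = 3 - (-789 - J) = 3 + (789 + J) = 792 + J)
-O(502, P(-10, -8)) = -(792 + 502) = -1*1294 = -1294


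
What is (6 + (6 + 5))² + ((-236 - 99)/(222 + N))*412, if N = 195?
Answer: -17507/417 ≈ -41.983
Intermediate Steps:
(6 + (6 + 5))² + ((-236 - 99)/(222 + N))*412 = (6 + (6 + 5))² + ((-236 - 99)/(222 + 195))*412 = (6 + 11)² - 335/417*412 = 17² - 335*1/417*412 = 289 - 335/417*412 = 289 - 138020/417 = -17507/417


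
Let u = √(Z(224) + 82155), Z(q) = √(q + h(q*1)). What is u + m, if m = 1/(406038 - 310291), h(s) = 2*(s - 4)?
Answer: 1/95747 + √(82155 + 2*√166) ≈ 286.67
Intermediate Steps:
h(s) = -8 + 2*s (h(s) = 2*(-4 + s) = -8 + 2*s)
Z(q) = √(-8 + 3*q) (Z(q) = √(q + (-8 + 2*(q*1))) = √(q + (-8 + 2*q)) = √(-8 + 3*q))
m = 1/95747 ≈ 1.0444e-5
u = √(82155 + 2*√166) (u = √(√(-8 + 3*224) + 82155) = √(√(-8 + 672) + 82155) = √(√664 + 82155) = √(2*√166 + 82155) = √(82155 + 2*√166) ≈ 286.67)
u + m = √(82155 + 2*√166) + 1/95747 = 1/95747 + √(82155 + 2*√166)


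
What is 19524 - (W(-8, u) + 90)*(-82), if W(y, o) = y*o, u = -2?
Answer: 28216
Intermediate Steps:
W(y, o) = o*y
19524 - (W(-8, u) + 90)*(-82) = 19524 - (-2*(-8) + 90)*(-82) = 19524 - (16 + 90)*(-82) = 19524 - 106*(-82) = 19524 - 1*(-8692) = 19524 + 8692 = 28216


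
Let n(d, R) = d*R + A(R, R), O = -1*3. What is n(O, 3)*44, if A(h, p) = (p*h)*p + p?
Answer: 924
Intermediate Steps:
A(h, p) = p + h*p**2 (A(h, p) = (h*p)*p + p = h*p**2 + p = p + h*p**2)
O = -3
n(d, R) = R*d + R*(1 + R**2) (n(d, R) = d*R + R*(1 + R*R) = R*d + R*(1 + R**2))
n(O, 3)*44 = (3*(1 - 3 + 3**2))*44 = (3*(1 - 3 + 9))*44 = (3*7)*44 = 21*44 = 924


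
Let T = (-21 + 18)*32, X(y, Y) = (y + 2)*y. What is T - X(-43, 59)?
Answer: -1859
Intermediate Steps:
X(y, Y) = y*(2 + y) (X(y, Y) = (2 + y)*y = y*(2 + y))
T = -96 (T = -3*32 = -96)
T - X(-43, 59) = -96 - (-43)*(2 - 43) = -96 - (-43)*(-41) = -96 - 1*1763 = -96 - 1763 = -1859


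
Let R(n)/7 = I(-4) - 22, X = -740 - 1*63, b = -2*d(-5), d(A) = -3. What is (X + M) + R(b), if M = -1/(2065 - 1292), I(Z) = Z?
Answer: -761406/773 ≈ -985.00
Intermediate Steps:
b = 6 (b = -2*(-3) = 6)
X = -803 (X = -740 - 63 = -803)
M = -1/773 ≈ -0.0012937
R(n) = -182 (R(n) = 7*(-4 - 22) = 7*(-26) = -182)
(X + M) + R(b) = (-803 - 1/773) - 182 = -620720/773 - 182 = -761406/773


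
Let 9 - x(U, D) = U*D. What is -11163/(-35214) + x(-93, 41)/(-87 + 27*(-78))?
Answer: -12234161/8580478 ≈ -1.4258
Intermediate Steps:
x(U, D) = 9 - D*U (x(U, D) = 9 - U*D = 9 - D*U)
-11163/(-35214) + x(-93, 41)/(-87 + 27*(-78)) = -11163/(-35214) + (9 - 1*41*(-93))/(-87 + 27*(-78)) = -11163*(-1/35214) + (9 + 3813)/(-87 - 2106) = 3721/11738 + 3822/(-2193) = 3721/11738 + 3822*(-1/2193) = 3721/11738 - 1274/731 = -12234161/8580478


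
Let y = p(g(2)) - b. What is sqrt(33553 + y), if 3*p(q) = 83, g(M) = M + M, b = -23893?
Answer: sqrt(517263)/3 ≈ 239.74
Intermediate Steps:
g(M) = 2*M
p(q) = 83/3 (p(q) = (1/3)*83 = 83/3)
y = 71762/3 (y = 83/3 - 1*(-23893) = 83/3 + 23893 = 71762/3 ≈ 23921.)
sqrt(33553 + y) = sqrt(33553 + 71762/3) = sqrt(172421/3) = sqrt(517263)/3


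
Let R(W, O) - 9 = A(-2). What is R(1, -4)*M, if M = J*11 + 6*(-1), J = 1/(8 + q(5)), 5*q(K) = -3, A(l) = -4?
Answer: -835/37 ≈ -22.568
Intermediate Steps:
q(K) = -3/5 (q(K) = (1/5)*(-3) = -3/5)
R(W, O) = 5 (R(W, O) = 9 - 4 = 5)
J = 5/37 (J = 1/(8 - 3/5) = 1/(37/5) = 5/37 ≈ 0.13514)
M = -167/37 (M = (5/37)*11 + 6*(-1) = 55/37 - 6 = -167/37 ≈ -4.5135)
R(1, -4)*M = 5*(-167/37) = -835/37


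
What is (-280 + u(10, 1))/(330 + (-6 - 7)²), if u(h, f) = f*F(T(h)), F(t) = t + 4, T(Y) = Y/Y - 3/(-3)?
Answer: -274/499 ≈ -0.54910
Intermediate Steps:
T(Y) = 2 (T(Y) = 1 - 3*(-⅓) = 1 + 1 = 2)
F(t) = 4 + t
u(h, f) = 6*f (u(h, f) = f*(4 + 2) = f*6 = 6*f)
(-280 + u(10, 1))/(330 + (-6 - 7)²) = (-280 + 6*1)/(330 + (-6 - 7)²) = (-280 + 6)/(330 + (-13)²) = -274/(330 + 169) = -274/499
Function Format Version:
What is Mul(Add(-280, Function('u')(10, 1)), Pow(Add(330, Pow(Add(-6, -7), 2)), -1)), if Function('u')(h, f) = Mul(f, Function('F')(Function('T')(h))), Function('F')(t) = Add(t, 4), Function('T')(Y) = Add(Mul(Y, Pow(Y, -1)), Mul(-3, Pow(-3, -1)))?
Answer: Rational(-274, 499) ≈ -0.54910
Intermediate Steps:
Function('T')(Y) = 2 (Function('T')(Y) = Add(1, Mul(-3, Rational(-1, 3))) = Add(1, 1) = 2)
Function('F')(t) = Add(4, t)
Function('u')(h, f) = Mul(6, f) (Function('u')(h, f) = Mul(f, Add(4, 2)) = Mul(f, 6) = Mul(6, f))
Mul(Add(-280, Function('u')(10, 1)), Pow(Add(330, Pow(Add(-6, -7), 2)), -1)) = Mul(Add(-280, Mul(6, 1)), Pow(Add(330, Pow(Add(-6, -7), 2)), -1)) = Mul(Add(-280, 6), Pow(Add(330, Pow(-13, 2)), -1)) = Mul(-274, Pow(Add(330, 169), -1)) = Mul(-274, Pow(499, -1)) = Mul(-274, Rational(1, 499)) = Rational(-274, 499)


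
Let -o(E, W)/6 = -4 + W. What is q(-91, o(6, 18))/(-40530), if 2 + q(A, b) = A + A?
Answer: 92/20265 ≈ 0.0045398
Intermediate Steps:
o(E, W) = 24 - 6*W (o(E, W) = -6*(-4 + W) = 24 - 6*W)
q(A, b) = -2 + 2*A (q(A, b) = -2 + (A + A) = -2 + 2*A)
q(-91, o(6, 18))/(-40530) = (-2 + 2*(-91))/(-40530) = (-2 - 182)*(-1/40530) = -184*(-1/40530) = 92/20265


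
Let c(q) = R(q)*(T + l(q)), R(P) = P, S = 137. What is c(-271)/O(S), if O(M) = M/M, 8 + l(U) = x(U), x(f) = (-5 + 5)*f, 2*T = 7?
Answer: 2439/2 ≈ 1219.5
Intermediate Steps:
T = 7/2 (T = (1/2)*7 = 7/2 ≈ 3.5000)
x(f) = 0 (x(f) = 0*f = 0)
l(U) = -8 (l(U) = -8 + 0 = -8)
c(q) = -9*q/2 (c(q) = q*(7/2 - 8) = q*(-9/2) = -9*q/2)
O(M) = 1
c(-271)/O(S) = -9/2*(-271)/1 = (2439/2)*1 = 2439/2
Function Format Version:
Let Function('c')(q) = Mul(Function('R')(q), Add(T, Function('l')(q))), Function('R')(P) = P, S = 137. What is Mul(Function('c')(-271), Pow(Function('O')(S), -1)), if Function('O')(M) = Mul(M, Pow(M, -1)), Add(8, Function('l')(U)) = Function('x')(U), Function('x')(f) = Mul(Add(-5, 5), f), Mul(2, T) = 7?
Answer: Rational(2439, 2) ≈ 1219.5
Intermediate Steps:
T = Rational(7, 2) (T = Mul(Rational(1, 2), 7) = Rational(7, 2) ≈ 3.5000)
Function('x')(f) = 0 (Function('x')(f) = Mul(0, f) = 0)
Function('l')(U) = -8 (Function('l')(U) = Add(-8, 0) = -8)
Function('c')(q) = Mul(Rational(-9, 2), q) (Function('c')(q) = Mul(q, Add(Rational(7, 2), -8)) = Mul(q, Rational(-9, 2)) = Mul(Rational(-9, 2), q))
Function('O')(M) = 1
Mul(Function('c')(-271), Pow(Function('O')(S), -1)) = Mul(Mul(Rational(-9, 2), -271), Pow(1, -1)) = Mul(Rational(2439, 2), 1) = Rational(2439, 2)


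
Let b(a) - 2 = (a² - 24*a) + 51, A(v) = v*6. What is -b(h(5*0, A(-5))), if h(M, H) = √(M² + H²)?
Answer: -233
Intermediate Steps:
A(v) = 6*v
h(M, H) = √(H² + M²)
b(a) = 53 + a² - 24*a (b(a) = 2 + ((a² - 24*a) + 51) = 2 + (51 + a² - 24*a) = 53 + a² - 24*a)
-b(h(5*0, A(-5))) = -(53 + (√((6*(-5))² + (5*0)²))² - 24*√((6*(-5))² + (5*0)²)) = -(53 + (√((-30)² + 0²))² - 24*√((-30)² + 0²)) = -(53 + (√(900 + 0))² - 24*√(900 + 0)) = -(53 + (√900)² - 24*√900) = -(53 + 30² - 24*30) = -(53 + 900 - 720) = -1*233 = -233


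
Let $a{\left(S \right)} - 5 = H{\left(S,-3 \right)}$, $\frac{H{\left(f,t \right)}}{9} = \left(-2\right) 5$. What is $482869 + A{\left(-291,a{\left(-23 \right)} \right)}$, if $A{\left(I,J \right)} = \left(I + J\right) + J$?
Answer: $482408$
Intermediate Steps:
$H{\left(f,t \right)} = -90$ ($H{\left(f,t \right)} = 9 \left(\left(-2\right) 5\right) = 9 \left(-10\right) = -90$)
$a{\left(S \right)} = -85$ ($a{\left(S \right)} = 5 - 90 = -85$)
$A{\left(I,J \right)} = I + 2 J$
$482869 + A{\left(-291,a{\left(-23 \right)} \right)} = 482869 + \left(-291 + 2 \left(-85\right)\right) = 482869 - 461 = 482408$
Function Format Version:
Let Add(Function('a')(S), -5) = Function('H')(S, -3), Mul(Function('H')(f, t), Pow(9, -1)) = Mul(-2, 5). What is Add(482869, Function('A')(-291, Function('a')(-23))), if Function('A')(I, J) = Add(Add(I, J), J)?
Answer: 482408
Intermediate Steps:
Function('H')(f, t) = -90 (Function('H')(f, t) = Mul(9, Mul(-2, 5)) = Mul(9, -10) = -90)
Function('a')(S) = -85 (Function('a')(S) = Add(5, -90) = -85)
Function('A')(I, J) = Add(I, Mul(2, J))
Add(482869, Function('A')(-291, Function('a')(-23))) = Add(482869, Add(-291, Mul(2, -85))) = Add(482869, Add(-291, -170)) = Add(482869, -461) = 482408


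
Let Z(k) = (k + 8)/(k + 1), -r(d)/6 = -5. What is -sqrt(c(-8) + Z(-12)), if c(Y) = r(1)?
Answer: -sqrt(3674)/11 ≈ -5.5103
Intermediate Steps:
r(d) = 30 (r(d) = -6*(-5) = 30)
c(Y) = 30
Z(k) = (8 + k)/(1 + k)
-sqrt(c(-8) + Z(-12)) = -sqrt(30 + (8 - 12)/(1 - 12)) = -sqrt(30 - 4/(-11)) = -sqrt(30 - 1/11*(-4)) = -sqrt(30 + 4/11) = -sqrt(334/11) = -sqrt(3674)/11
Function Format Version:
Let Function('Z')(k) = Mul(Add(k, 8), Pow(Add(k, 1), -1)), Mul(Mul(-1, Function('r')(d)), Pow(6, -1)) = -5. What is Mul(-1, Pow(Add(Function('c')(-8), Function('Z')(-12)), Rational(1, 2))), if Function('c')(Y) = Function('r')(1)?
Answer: Mul(Rational(-1, 11), Pow(3674, Rational(1, 2))) ≈ -5.5103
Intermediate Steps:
Function('r')(d) = 30 (Function('r')(d) = Mul(-6, -5) = 30)
Function('c')(Y) = 30
Function('Z')(k) = Mul(Pow(Add(1, k), -1), Add(8, k)) (Function('Z')(k) = Mul(Add(8, k), Pow(Add(1, k), -1)) = Mul(Pow(Add(1, k), -1), Add(8, k)))
Mul(-1, Pow(Add(Function('c')(-8), Function('Z')(-12)), Rational(1, 2))) = Mul(-1, Pow(Add(30, Mul(Pow(Add(1, -12), -1), Add(8, -12))), Rational(1, 2))) = Mul(-1, Pow(Add(30, Mul(Pow(-11, -1), -4)), Rational(1, 2))) = Mul(-1, Pow(Add(30, Mul(Rational(-1, 11), -4)), Rational(1, 2))) = Mul(-1, Pow(Add(30, Rational(4, 11)), Rational(1, 2))) = Mul(-1, Pow(Rational(334, 11), Rational(1, 2))) = Mul(-1, Mul(Rational(1, 11), Pow(3674, Rational(1, 2)))) = Mul(Rational(-1, 11), Pow(3674, Rational(1, 2)))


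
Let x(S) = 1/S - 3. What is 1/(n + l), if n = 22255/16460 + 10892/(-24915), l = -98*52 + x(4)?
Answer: -41010090/209062676287 ≈ -0.00019616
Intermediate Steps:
x(S) = -3 + 1/S
l = -20395/4 (l = -98*52 + (-3 + 1/4) = -5096 + (-3 + ¼) = -5096 - 11/4 = -20395/4 ≈ -5098.8)
n = 75040201/82020180 (n = 22255*(1/16460) + 10892*(-1/24915) = 4451/3292 - 10892/24915 = 75040201/82020180 ≈ 0.91490)
1/(n + l) = 1/(75040201/82020180 - 20395/4) = 1/(-209062676287/41010090) = -41010090/209062676287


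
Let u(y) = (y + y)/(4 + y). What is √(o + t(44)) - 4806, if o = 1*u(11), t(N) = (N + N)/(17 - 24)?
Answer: -4806 + I*√122430/105 ≈ -4806.0 + 3.3324*I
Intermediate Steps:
t(N) = -2*N/7 (t(N) = (2*N)/(-7) = (2*N)*(-⅐) = -2*N/7)
u(y) = 2*y/(4 + y) (u(y) = (2*y)/(4 + y) = 2*y/(4 + y))
o = 22/15 (o = 1*(2*11/(4 + 11)) = 1*(2*11/15) = 1*(2*11*(1/15)) = 1*(22/15) = 22/15 ≈ 1.4667)
√(o + t(44)) - 4806 = √(22/15 - 2/7*44) - 4806 = √(22/15 - 88/7) - 4806 = √(-1166/105) - 4806 = I*√122430/105 - 4806 = -4806 + I*√122430/105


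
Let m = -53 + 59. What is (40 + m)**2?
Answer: 2116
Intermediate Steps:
m = 6
(40 + m)**2 = (40 + 6)**2 = 46**2 = 2116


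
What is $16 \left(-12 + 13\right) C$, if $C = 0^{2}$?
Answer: $0$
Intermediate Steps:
$C = 0$
$16 \left(-12 + 13\right) C = 16 \left(-12 + 13\right) 0 = 16 \cdot 1 \cdot 0 = 16 \cdot 0 = 0$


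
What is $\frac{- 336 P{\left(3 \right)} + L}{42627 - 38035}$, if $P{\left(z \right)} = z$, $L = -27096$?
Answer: $- \frac{3513}{574} \approx -6.1202$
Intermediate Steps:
$\frac{- 336 P{\left(3 \right)} + L}{42627 - 38035} = \frac{\left(-336\right) 3 - 27096}{42627 - 38035} = \frac{-1008 - 27096}{4592} = \left(-28104\right) \frac{1}{4592} = - \frac{3513}{574}$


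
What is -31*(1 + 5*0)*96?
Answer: -2976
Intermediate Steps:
-31*(1 + 5*0)*96 = -31*(1 + 0)*96 = -31*1*96 = -31*96 = -2976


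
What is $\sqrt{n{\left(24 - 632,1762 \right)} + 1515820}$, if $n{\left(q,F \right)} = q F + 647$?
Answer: $\sqrt{445171} \approx 667.21$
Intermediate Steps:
$n{\left(q,F \right)} = 647 + F q$ ($n{\left(q,F \right)} = F q + 647 = 647 + F q$)
$\sqrt{n{\left(24 - 632,1762 \right)} + 1515820} = \sqrt{\left(647 + 1762 \left(24 - 632\right)\right) + 1515820} = \sqrt{\left(647 + 1762 \left(-608\right)\right) + 1515820} = \sqrt{\left(647 - 1071296\right) + 1515820} = \sqrt{-1070649 + 1515820} = \sqrt{445171}$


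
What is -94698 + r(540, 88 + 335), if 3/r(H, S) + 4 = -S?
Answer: -40436049/427 ≈ -94698.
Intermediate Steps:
r(H, S) = 3/(-4 - S)
-94698 + r(540, 88 + 335) = -94698 - 3/(4 + (88 + 335)) = -94698 - 3/(4 + 423) = -94698 - 3/427 = -40436049/427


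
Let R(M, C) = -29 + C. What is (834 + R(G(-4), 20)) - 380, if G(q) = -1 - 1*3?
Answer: 445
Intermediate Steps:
G(q) = -4 (G(q) = -1 - 3 = -4)
(834 + R(G(-4), 20)) - 380 = (834 + (-29 + 20)) - 380 = (834 - 9) - 380 = 825 - 380 = 445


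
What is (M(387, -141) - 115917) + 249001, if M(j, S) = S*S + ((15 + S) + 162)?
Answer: 153001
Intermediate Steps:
M(j, S) = 177 + S + S² (M(j, S) = S² + (177 + S) = 177 + S + S²)
(M(387, -141) - 115917) + 249001 = ((177 - 141 + (-141)²) - 115917) + 249001 = ((177 - 141 + 19881) - 115917) + 249001 = (19917 - 115917) + 249001 = -96000 + 249001 = 153001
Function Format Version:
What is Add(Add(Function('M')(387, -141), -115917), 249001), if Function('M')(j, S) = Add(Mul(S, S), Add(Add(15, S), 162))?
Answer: 153001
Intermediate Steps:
Function('M')(j, S) = Add(177, S, Pow(S, 2)) (Function('M')(j, S) = Add(Pow(S, 2), Add(177, S)) = Add(177, S, Pow(S, 2)))
Add(Add(Function('M')(387, -141), -115917), 249001) = Add(Add(Add(177, -141, Pow(-141, 2)), -115917), 249001) = Add(Add(Add(177, -141, 19881), -115917), 249001) = Add(Add(19917, -115917), 249001) = Add(-96000, 249001) = 153001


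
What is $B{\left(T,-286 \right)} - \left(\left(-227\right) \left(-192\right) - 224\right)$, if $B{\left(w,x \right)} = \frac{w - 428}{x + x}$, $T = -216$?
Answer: $- \frac{6200319}{143} \approx -43359.0$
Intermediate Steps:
$B{\left(w,x \right)} = \frac{-428 + w}{2 x}$
$B{\left(T,-286 \right)} - \left(\left(-227\right) \left(-192\right) - 224\right) = \frac{-428 - 216}{2 \left(-286\right)} - \left(\left(-227\right) \left(-192\right) - 224\right) = \frac{1}{2} \left(- \frac{1}{286}\right) \left(-644\right) - \left(43584 - 224\right) = \frac{161}{143} - 43360 = - \frac{6200319}{143}$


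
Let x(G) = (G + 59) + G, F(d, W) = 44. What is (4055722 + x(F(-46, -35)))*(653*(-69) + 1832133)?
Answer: 7248146149044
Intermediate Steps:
x(G) = 59 + 2*G (x(G) = (59 + G) + G = 59 + 2*G)
(4055722 + x(F(-46, -35)))*(653*(-69) + 1832133) = (4055722 + (59 + 2*44))*(653*(-69) + 1832133) = (4055722 + (59 + 88))*(-45057 + 1832133) = (4055722 + 147)*1787076 = 4055869*1787076 = 7248146149044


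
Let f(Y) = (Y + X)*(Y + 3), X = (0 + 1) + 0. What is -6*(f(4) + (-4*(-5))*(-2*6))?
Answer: 1230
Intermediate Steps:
X = 1 (X = 1 + 0 = 1)
f(Y) = (1 + Y)*(3 + Y) (f(Y) = (Y + 1)*(Y + 3) = (1 + Y)*(3 + Y))
-6*(f(4) + (-4*(-5))*(-2*6)) = -6*((3 + 4**2 + 4*4) + (-4*(-5))*(-2*6)) = -6*((3 + 16 + 16) + 20*(-12)) = -6*(35 - 240) = -6*(-205) = 1230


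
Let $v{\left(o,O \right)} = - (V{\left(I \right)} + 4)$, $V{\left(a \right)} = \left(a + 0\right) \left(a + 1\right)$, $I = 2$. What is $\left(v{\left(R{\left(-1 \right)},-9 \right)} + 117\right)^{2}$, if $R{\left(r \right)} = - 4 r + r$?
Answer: $11449$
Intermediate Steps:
$R{\left(r \right)} = - 3 r$
$V{\left(a \right)} = a \left(1 + a\right)$
$v{\left(o,O \right)} = -10$ ($v{\left(o,O \right)} = - (2 \left(1 + 2\right) + 4) = - (2 \cdot 3 + 4) = - (6 + 4) = \left(-1\right) 10 = -10$)
$\left(v{\left(R{\left(-1 \right)},-9 \right)} + 117\right)^{2} = \left(-10 + 117\right)^{2} = 107^{2} = 11449$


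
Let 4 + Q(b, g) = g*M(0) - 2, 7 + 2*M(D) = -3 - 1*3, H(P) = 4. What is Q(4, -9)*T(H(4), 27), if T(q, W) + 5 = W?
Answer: 1155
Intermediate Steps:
M(D) = -13/2 (M(D) = -7/2 + (-3 - 1*3)/2 = -7/2 + (-3 - 3)/2 = -7/2 + (½)*(-6) = -7/2 - 3 = -13/2)
T(q, W) = -5 + W
Q(b, g) = -6 - 13*g/2 (Q(b, g) = -4 + (g*(-13/2) - 2) = -4 + (-13*g/2 - 2) = -4 + (-2 - 13*g/2) = -6 - 13*g/2)
Q(4, -9)*T(H(4), 27) = (-6 - 13/2*(-9))*(-5 + 27) = (-6 + 117/2)*22 = (105/2)*22 = 1155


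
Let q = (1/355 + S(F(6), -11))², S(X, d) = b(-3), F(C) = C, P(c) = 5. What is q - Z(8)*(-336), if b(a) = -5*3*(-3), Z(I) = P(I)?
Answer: 466954576/126025 ≈ 3705.3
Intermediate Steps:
Z(I) = 5
b(a) = 45 (b(a) = -15*(-3) = 45)
S(X, d) = 45
q = 255232576/126025 (q = (1/355 + 45)² = (15976/355)² = 255232576/126025 ≈ 2025.3)
q - Z(8)*(-336) = 255232576/126025 - 5*(-336) = 255232576/126025 - 1*(-1680) = 255232576/126025 + 1680 = 466954576/126025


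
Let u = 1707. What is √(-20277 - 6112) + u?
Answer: 1707 + I*√26389 ≈ 1707.0 + 162.45*I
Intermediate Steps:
√(-20277 - 6112) + u = √(-20277 - 6112) + 1707 = √(-26389) + 1707 = I*√26389 + 1707 = 1707 + I*√26389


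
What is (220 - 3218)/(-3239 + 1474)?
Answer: 2998/1765 ≈ 1.6986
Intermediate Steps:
(220 - 3218)/(-3239 + 1474) = -2998/(-1765) = -2998*(-1/1765) = 2998/1765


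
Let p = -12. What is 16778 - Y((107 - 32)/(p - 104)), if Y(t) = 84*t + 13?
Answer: 487760/29 ≈ 16819.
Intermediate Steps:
Y(t) = 13 + 84*t
16778 - Y((107 - 32)/(p - 104)) = 16778 - (13 + 84*((107 - 32)/(-12 - 104))) = 16778 - (13 + 84*(75/(-116))) = 16778 - (13 + 84*(75*(-1/116))) = 16778 - (13 + 84*(-75/116)) = 16778 - (13 - 1575/29) = 16778 - 1*(-1198/29) = 16778 + 1198/29 = 487760/29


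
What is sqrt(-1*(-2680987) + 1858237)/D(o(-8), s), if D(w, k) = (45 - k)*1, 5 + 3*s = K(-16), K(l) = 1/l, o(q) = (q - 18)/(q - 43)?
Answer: 1888*sqrt(326)/747 ≈ 45.634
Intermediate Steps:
o(q) = (-18 + q)/(-43 + q)
s = -27/16 (s = -5/3 + (1/3)/(-16) = -5/3 + (1/3)*(-1/16) = -5/3 - 1/48 = -27/16 ≈ -1.6875)
D(w, k) = 45 - k
sqrt(-1*(-2680987) + 1858237)/D(o(-8), s) = sqrt(-1*(-2680987) + 1858237)/(45 - 1*(-27/16)) = sqrt(2680987 + 1858237)/(45 + 27/16) = sqrt(4539224)/(747/16) = (118*sqrt(326))*(16/747) = 1888*sqrt(326)/747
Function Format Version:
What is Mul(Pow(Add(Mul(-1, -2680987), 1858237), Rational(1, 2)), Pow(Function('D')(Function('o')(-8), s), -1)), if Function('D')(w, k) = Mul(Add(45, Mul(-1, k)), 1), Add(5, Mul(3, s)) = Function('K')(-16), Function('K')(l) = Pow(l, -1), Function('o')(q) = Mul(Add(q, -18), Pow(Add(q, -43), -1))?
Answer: Mul(Rational(1888, 747), Pow(326, Rational(1, 2))) ≈ 45.634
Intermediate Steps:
Function('o')(q) = Mul(Pow(Add(-43, q), -1), Add(-18, q)) (Function('o')(q) = Mul(Add(-18, q), Pow(Add(-43, q), -1)) = Mul(Pow(Add(-43, q), -1), Add(-18, q)))
s = Rational(-27, 16) (s = Add(Rational(-5, 3), Mul(Rational(1, 3), Pow(-16, -1))) = Add(Rational(-5, 3), Mul(Rational(1, 3), Rational(-1, 16))) = Add(Rational(-5, 3), Rational(-1, 48)) = Rational(-27, 16) ≈ -1.6875)
Function('D')(w, k) = Add(45, Mul(-1, k))
Mul(Pow(Add(Mul(-1, -2680987), 1858237), Rational(1, 2)), Pow(Function('D')(Function('o')(-8), s), -1)) = Mul(Pow(Add(Mul(-1, -2680987), 1858237), Rational(1, 2)), Pow(Add(45, Mul(-1, Rational(-27, 16))), -1)) = Mul(Pow(Add(2680987, 1858237), Rational(1, 2)), Pow(Add(45, Rational(27, 16)), -1)) = Mul(Pow(4539224, Rational(1, 2)), Pow(Rational(747, 16), -1)) = Mul(Mul(118, Pow(326, Rational(1, 2))), Rational(16, 747)) = Mul(Rational(1888, 747), Pow(326, Rational(1, 2)))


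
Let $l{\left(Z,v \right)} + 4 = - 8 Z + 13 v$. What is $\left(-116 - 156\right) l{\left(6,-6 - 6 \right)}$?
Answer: $56576$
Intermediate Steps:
$l{\left(Z,v \right)} = -4 - 8 Z + 13 v$ ($l{\left(Z,v \right)} = -4 - \left(- 13 v + 8 Z\right) = -4 - 8 Z + 13 v$)
$\left(-116 - 156\right) l{\left(6,-6 - 6 \right)} = \left(-116 - 156\right) \left(-4 - 48 + 13 \left(-6 - 6\right)\right) = - 272 \left(-4 - 48 + 13 \left(-12\right)\right) = - 272 \left(-4 - 48 - 156\right) = \left(-272\right) \left(-208\right) = 56576$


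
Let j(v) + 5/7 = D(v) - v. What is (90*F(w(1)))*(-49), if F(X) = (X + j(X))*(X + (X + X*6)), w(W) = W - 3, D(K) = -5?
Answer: -403200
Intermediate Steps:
w(W) = -3 + W
j(v) = -40/7 - v (j(v) = -5/7 + (-5 - v) = -40/7 - v)
F(X) = -320*X/7 (F(X) = (X + (-40/7 - X))*(X + (X + X*6)) = -40*(X + (X + 6*X))/7 = -40*(X + 7*X)/7 = -320*X/7)
(90*F(w(1)))*(-49) = (90*(-320*(-3 + 1)/7))*(-49) = (90*(-320/7*(-2)))*(-49) = (90*(640/7))*(-49) = (57600/7)*(-49) = -403200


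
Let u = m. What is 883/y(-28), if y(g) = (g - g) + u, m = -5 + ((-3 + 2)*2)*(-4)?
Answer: 883/3 ≈ 294.33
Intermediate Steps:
m = 3 (m = -5 - 1*2*(-4) = -5 - 2*(-4) = -5 + 8 = 3)
u = 3
y(g) = 3 (y(g) = (g - g) + 3 = 0 + 3 = 3)
883/y(-28) = 883/3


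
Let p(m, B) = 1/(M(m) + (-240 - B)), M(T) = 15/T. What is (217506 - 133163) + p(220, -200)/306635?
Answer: 45440440269341/538757695 ≈ 84343.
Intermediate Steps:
p(m, B) = 1/(-240 - B + 15/m) (p(m, B) = 1/(15/m + (-240 - B)) = 1/(-240 - B + 15/m))
(217506 - 133163) + p(220, -200)/306635 = (217506 - 133163) - 1*220/(-15 + 220*(240 - 200))/306635 = 84343 - 1*220/(-15 + 220*40)*(1/306635) = 84343 - 1*220/(-15 + 8800)*(1/306635) = 84343 - 1*220/8785*(1/306635) = 84343 - 1*220*1/8785*(1/306635) = 84343 - 44/1757*1/306635 = 84343 - 44/538757695 = 45440440269341/538757695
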